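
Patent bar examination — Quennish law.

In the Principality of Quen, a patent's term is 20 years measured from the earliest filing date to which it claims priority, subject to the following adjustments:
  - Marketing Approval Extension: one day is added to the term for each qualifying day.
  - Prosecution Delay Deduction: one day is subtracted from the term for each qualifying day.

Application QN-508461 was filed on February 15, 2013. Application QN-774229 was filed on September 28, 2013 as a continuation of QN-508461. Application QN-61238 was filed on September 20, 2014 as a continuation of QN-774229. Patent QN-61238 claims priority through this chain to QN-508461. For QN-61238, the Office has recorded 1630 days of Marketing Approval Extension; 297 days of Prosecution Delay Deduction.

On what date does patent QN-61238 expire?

Earliest priority filing: 15 February 2013.
Base term: 15 February 2013 + 20 years → 15 February 2033.
Marketing Approval Extension: +1630 days → 3 August 2037.
Prosecution Delay Deduction: −297 days → 10 October 2036.

2036-10-10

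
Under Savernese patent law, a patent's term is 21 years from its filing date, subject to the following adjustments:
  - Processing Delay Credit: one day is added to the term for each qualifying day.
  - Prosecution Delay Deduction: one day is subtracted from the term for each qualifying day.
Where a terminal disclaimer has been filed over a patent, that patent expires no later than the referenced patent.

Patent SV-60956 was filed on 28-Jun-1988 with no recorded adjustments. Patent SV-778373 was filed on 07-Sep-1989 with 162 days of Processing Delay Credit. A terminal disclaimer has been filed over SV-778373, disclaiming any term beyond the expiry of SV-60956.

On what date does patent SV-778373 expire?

2009-06-28

Natural term of SV-778373:
  Base: filing + 21 years → 7 September 2010.
  Processing Delay Credit: +162 days → 16 February 2011.
Expiry of referenced patent SV-60956:
  Base: filing + 21 years → 28 June 2009.
Terminal disclaimer: SV-778373 expires on the earlier of 16 February 2011 and 28 June 2009.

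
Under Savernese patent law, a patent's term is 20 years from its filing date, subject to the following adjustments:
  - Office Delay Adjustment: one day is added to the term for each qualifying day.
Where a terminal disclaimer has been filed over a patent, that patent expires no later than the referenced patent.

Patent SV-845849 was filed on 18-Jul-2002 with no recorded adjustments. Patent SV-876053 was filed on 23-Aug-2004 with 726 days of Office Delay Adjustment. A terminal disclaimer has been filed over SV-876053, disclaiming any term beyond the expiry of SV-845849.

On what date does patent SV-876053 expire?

Natural term of SV-876053:
  Base: filing + 20 years → 23 August 2024.
  Office Delay Adjustment: +726 days → 19 August 2026.
Expiry of referenced patent SV-845849:
  Base: filing + 20 years → 18 July 2022.
Terminal disclaimer: SV-876053 expires on the earlier of 19 August 2026 and 18 July 2022.

2022-07-18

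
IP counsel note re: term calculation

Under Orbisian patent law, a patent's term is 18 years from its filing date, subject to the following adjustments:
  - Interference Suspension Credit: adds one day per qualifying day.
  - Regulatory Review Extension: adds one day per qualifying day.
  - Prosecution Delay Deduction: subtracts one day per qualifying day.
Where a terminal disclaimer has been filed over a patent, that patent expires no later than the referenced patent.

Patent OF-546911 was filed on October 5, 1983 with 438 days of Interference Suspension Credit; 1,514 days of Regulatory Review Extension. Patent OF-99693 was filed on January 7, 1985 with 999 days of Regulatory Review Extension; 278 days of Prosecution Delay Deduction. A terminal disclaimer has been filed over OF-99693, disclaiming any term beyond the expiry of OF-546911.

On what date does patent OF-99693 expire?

2004-12-28

Natural term of OF-99693:
  Base: filing + 18 years → 7 January 2003.
  Regulatory Review Extension: +999 days → 2 October 2005.
  Prosecution Delay Deduction: −278 days → 28 December 2004.
Expiry of referenced patent OF-546911:
  Base: filing + 18 years → 5 October 2001.
  Interference Suspension Credit: +438 days → 17 December 2002.
  Regulatory Review Extension: +1514 days → 8 February 2007.
Terminal disclaimer: OF-99693 expires on the earlier of 28 December 2004 and 8 February 2007.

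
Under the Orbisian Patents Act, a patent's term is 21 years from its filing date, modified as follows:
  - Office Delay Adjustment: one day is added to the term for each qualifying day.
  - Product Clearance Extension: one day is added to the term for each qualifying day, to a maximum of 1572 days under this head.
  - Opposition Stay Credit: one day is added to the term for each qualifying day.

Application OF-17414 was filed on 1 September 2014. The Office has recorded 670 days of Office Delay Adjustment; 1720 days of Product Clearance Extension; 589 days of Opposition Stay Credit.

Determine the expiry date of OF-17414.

2043-06-02

Base term: filing date + 21 years → 1 September 2035.
Office Delay Adjustment: +670 days → 2 July 2037.
Product Clearance Extension: 1720 days claimed exceeds the 1572-day cap, so +1572 days → 21 October 2041.
Opposition Stay Credit: +589 days → 2 June 2043.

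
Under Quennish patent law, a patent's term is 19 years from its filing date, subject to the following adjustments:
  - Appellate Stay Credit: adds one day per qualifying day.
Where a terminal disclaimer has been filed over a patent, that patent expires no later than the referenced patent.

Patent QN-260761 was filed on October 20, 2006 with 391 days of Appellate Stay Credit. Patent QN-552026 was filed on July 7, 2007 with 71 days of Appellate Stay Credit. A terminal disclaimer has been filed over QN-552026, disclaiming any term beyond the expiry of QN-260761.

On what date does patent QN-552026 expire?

Natural term of QN-552026:
  Base: filing + 19 years → 7 July 2026.
  Appellate Stay Credit: +71 days → 16 September 2026.
Expiry of referenced patent QN-260761:
  Base: filing + 19 years → 20 October 2025.
  Appellate Stay Credit: +391 days → 15 November 2026.
Terminal disclaimer: QN-552026 expires on the earlier of 16 September 2026 and 15 November 2026.

September 16, 2026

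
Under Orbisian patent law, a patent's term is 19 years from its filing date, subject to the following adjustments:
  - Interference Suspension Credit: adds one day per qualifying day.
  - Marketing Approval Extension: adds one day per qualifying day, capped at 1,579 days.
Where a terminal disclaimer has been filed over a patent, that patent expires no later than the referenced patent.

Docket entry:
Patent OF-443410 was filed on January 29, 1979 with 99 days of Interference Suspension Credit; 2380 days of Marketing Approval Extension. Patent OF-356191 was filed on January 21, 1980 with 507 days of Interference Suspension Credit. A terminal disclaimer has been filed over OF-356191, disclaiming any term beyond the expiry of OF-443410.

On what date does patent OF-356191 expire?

June 11, 2000

Natural term of OF-356191:
  Base: filing + 19 years → 21 January 1999.
  Interference Suspension Credit: +507 days → 11 June 2000.
Expiry of referenced patent OF-443410:
  Base: filing + 19 years → 29 January 1998.
  Interference Suspension Credit: +99 days → 8 May 1998.
  Marketing Approval Extension: 2380 days claimed exceeds the 1579-day cap, so +1579 days → 3 September 2002.
Terminal disclaimer: OF-356191 expires on the earlier of 11 June 2000 and 3 September 2002.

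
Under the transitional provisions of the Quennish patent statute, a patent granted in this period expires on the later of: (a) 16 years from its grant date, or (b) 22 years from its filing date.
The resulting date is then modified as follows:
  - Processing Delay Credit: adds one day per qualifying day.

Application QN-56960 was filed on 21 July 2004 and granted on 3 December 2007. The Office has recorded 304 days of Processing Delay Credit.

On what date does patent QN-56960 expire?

May 21, 2027

(a) grant + 16 years → 3 December 2023.
(b) filing + 22 years → 21 July 2026.
Later of the two: 21 July 2026.
Processing Delay Credit: +304 days → 21 May 2027.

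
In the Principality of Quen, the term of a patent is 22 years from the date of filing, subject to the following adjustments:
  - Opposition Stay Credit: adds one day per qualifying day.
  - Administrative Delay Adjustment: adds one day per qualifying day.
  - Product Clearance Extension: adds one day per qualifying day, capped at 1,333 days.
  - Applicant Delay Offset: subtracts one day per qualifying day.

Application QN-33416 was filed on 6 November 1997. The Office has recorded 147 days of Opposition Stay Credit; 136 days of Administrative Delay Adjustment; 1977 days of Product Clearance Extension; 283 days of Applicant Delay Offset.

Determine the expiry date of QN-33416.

Base term: filing date + 22 years → 6 November 2019.
Opposition Stay Credit: +147 days → 1 April 2020.
Administrative Delay Adjustment: +136 days → 15 August 2020.
Product Clearance Extension: 1977 days claimed exceeds the 1333-day cap, so +1333 days → 9 April 2024.
Applicant Delay Offset: −283 days → 1 July 2023.

2023-07-01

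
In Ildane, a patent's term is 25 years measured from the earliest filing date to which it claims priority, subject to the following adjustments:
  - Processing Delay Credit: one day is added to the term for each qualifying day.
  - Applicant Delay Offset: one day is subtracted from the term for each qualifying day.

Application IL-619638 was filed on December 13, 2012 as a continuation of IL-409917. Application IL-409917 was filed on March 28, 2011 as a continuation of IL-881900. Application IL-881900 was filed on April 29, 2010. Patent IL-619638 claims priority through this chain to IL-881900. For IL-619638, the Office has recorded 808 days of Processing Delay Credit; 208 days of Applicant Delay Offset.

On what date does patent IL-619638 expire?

December 19, 2036

Earliest priority filing: 29 April 2010.
Base term: 29 April 2010 + 25 years → 29 April 2035.
Processing Delay Credit: +808 days → 15 July 2037.
Applicant Delay Offset: −208 days → 19 December 2036.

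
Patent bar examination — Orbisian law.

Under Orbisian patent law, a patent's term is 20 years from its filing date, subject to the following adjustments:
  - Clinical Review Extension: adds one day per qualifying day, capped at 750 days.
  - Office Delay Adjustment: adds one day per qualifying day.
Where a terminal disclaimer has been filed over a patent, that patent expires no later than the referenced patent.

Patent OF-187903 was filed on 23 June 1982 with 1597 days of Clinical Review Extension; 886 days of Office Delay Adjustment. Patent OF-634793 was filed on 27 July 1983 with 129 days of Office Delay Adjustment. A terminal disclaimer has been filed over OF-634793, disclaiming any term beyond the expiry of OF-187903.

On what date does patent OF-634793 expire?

December 3, 2003

Natural term of OF-634793:
  Base: filing + 20 years → 27 July 2003.
  Office Delay Adjustment: +129 days → 3 December 2003.
Expiry of referenced patent OF-187903:
  Base: filing + 20 years → 23 June 2002.
  Clinical Review Extension: 1597 days claimed exceeds the 750-day cap, so +750 days → 12 July 2004.
  Office Delay Adjustment: +886 days → 15 December 2006.
Terminal disclaimer: OF-634793 expires on the earlier of 3 December 2003 and 15 December 2006.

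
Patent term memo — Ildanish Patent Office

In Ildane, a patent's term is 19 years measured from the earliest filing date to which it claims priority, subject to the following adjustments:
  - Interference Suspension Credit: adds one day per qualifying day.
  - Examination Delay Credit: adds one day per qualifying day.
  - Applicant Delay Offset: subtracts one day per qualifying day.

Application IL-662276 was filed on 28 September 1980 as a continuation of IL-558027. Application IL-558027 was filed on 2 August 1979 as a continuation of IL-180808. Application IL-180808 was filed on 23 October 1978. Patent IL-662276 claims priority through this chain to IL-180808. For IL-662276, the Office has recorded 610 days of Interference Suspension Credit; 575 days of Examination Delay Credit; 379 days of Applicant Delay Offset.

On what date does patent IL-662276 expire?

2000-01-07

Earliest priority filing: 23 October 1978.
Base term: 23 October 1978 + 19 years → 23 October 1997.
Interference Suspension Credit: +610 days → 25 June 1999.
Examination Delay Credit: +575 days → 20 January 2001.
Applicant Delay Offset: −379 days → 7 January 2000.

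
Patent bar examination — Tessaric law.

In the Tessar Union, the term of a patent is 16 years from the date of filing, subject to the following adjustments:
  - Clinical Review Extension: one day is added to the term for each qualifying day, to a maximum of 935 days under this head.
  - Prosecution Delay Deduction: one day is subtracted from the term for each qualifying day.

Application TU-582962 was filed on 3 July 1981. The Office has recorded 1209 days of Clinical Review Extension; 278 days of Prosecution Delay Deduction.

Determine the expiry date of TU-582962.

Base term: filing date + 16 years → 3 July 1997.
Clinical Review Extension: 1209 days claimed exceeds the 935-day cap, so +935 days → 24 January 2000.
Prosecution Delay Deduction: −278 days → 21 April 1999.

1999-04-21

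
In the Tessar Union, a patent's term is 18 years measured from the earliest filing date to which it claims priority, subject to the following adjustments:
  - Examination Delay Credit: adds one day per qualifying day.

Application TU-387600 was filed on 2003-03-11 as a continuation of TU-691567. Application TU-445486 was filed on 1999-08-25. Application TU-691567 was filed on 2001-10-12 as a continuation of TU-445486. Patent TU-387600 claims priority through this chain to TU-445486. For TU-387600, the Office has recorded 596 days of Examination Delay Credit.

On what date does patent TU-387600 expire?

Earliest priority filing: 25 August 1999.
Base term: 25 August 1999 + 18 years → 25 August 2017.
Examination Delay Credit: +596 days → 13 April 2019.

April 13, 2019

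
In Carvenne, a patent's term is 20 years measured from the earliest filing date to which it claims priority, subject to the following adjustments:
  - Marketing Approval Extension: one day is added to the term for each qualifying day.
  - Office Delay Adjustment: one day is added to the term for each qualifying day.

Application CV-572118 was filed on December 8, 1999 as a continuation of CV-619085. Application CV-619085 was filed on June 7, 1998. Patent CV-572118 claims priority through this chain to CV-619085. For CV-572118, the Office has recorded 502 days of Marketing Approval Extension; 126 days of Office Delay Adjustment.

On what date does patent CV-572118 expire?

Earliest priority filing: 7 June 1998.
Base term: 7 June 1998 + 20 years → 7 June 2018.
Marketing Approval Extension: +502 days → 22 October 2019.
Office Delay Adjustment: +126 days → 25 February 2020.

February 25, 2020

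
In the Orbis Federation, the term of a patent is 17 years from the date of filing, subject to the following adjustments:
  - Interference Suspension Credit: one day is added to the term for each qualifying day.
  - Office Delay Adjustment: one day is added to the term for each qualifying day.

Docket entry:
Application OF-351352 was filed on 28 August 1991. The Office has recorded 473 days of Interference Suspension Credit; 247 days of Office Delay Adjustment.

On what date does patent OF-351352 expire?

Base term: filing date + 17 years → 28 August 2008.
Interference Suspension Credit: +473 days → 14 December 2009.
Office Delay Adjustment: +247 days → 18 August 2010.

2010-08-18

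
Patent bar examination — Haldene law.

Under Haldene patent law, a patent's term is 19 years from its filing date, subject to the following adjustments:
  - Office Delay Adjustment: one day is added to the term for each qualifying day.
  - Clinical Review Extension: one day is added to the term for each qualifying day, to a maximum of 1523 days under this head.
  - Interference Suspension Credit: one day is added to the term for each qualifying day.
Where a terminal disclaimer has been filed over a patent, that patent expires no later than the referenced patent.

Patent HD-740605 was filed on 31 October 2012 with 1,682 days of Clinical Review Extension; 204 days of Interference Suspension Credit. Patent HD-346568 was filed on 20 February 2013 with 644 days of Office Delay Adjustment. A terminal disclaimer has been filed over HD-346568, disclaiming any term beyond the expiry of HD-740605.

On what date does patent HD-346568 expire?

Natural term of HD-346568:
  Base: filing + 19 years → 20 February 2032.
  Office Delay Adjustment: +644 days → 25 November 2033.
Expiry of referenced patent HD-740605:
  Base: filing + 19 years → 31 October 2031.
  Clinical Review Extension: 1682 days claimed exceeds the 1523-day cap, so +1523 days → 1 January 2036.
  Interference Suspension Credit: +204 days → 23 July 2036.
Terminal disclaimer: HD-346568 expires on the earlier of 25 November 2033 and 23 July 2036.

November 25, 2033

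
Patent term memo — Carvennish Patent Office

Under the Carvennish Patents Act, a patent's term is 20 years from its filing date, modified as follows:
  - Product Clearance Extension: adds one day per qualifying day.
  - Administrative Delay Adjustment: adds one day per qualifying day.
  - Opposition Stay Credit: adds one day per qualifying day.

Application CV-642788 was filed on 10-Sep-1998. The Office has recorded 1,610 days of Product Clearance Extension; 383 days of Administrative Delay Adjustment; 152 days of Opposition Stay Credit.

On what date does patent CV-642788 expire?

2024-07-25

Base term: filing date + 20 years → 10 September 2018.
Product Clearance Extension: +1610 days → 6 February 2023.
Administrative Delay Adjustment: +383 days → 24 February 2024.
Opposition Stay Credit: +152 days → 25 July 2024.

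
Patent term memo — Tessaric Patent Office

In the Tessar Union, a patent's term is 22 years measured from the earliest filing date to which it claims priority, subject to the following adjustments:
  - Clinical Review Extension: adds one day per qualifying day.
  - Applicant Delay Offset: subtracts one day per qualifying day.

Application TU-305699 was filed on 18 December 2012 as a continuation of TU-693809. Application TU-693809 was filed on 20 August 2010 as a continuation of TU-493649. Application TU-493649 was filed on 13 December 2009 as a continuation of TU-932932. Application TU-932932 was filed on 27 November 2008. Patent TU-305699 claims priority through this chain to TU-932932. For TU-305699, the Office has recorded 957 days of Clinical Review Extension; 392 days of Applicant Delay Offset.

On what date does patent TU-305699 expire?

June 14, 2032

Earliest priority filing: 27 November 2008.
Base term: 27 November 2008 + 22 years → 27 November 2030.
Clinical Review Extension: +957 days → 11 July 2033.
Applicant Delay Offset: −392 days → 14 June 2032.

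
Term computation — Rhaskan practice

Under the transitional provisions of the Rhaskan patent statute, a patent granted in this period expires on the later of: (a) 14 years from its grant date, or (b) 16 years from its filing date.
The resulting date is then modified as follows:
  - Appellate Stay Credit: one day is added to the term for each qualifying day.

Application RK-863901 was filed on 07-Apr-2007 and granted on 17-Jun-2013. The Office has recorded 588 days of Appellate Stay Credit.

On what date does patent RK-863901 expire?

2029-01-25

(a) grant + 14 years → 17 June 2027.
(b) filing + 16 years → 7 April 2023.
Later of the two: 17 June 2027.
Appellate Stay Credit: +588 days → 25 January 2029.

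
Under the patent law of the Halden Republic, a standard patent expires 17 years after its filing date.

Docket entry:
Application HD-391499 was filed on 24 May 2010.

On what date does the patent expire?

2027-05-24

Filing date + 17 years → 24 May 2027.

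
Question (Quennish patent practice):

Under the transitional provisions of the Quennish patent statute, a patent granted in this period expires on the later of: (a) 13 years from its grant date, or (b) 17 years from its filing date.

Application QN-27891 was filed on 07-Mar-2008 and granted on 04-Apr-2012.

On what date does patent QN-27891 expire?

(a) grant + 13 years → 4 April 2025.
(b) filing + 17 years → 7 March 2025.
Later of the two: 4 April 2025.

April 4, 2025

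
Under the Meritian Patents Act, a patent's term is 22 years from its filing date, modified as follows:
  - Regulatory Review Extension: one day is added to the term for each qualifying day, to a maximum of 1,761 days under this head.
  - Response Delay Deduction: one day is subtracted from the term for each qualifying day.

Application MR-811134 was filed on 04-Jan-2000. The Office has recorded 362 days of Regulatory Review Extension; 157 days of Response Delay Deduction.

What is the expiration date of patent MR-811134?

Base term: filing date + 22 years → 4 January 2022.
Regulatory Review Extension: 362 days (within the 1761-day cap) → +362 days → 1 January 2023.
Response Delay Deduction: −157 days → 28 July 2022.

July 28, 2022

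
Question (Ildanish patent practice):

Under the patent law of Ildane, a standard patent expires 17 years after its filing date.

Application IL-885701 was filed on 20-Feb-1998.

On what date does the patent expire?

Filing date + 17 years → 20 February 2015.

February 20, 2015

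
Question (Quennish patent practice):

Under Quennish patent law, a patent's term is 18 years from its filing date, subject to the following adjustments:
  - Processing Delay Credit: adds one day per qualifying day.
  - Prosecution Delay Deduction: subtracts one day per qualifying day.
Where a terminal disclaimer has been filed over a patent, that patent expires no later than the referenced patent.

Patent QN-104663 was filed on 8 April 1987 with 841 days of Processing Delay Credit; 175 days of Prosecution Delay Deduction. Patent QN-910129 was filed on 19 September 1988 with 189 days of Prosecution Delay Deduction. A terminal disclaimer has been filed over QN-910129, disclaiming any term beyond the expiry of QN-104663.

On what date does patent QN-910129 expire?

Natural term of QN-910129:
  Base: filing + 18 years → 19 September 2006.
  Prosecution Delay Deduction: −189 days → 14 March 2006.
Expiry of referenced patent QN-104663:
  Base: filing + 18 years → 8 April 2005.
  Processing Delay Credit: +841 days → 28 July 2007.
  Prosecution Delay Deduction: −175 days → 3 February 2007.
Terminal disclaimer: QN-910129 expires on the earlier of 14 March 2006 and 3 February 2007.

2006-03-14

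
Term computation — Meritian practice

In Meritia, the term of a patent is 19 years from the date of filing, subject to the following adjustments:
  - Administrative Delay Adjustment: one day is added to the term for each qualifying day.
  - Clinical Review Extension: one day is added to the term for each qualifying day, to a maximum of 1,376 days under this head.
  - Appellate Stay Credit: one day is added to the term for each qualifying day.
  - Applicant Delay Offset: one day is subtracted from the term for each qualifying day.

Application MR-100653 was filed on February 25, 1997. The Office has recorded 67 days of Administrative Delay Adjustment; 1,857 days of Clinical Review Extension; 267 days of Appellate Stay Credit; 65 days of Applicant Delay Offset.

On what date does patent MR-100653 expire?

Base term: filing date + 19 years → 25 February 2016.
Administrative Delay Adjustment: +67 days → 2 May 2016.
Clinical Review Extension: 1857 days claimed exceeds the 1376-day cap, so +1376 days → 7 February 2020.
Appellate Stay Credit: +267 days → 31 October 2020.
Applicant Delay Offset: −65 days → 27 August 2020.

August 27, 2020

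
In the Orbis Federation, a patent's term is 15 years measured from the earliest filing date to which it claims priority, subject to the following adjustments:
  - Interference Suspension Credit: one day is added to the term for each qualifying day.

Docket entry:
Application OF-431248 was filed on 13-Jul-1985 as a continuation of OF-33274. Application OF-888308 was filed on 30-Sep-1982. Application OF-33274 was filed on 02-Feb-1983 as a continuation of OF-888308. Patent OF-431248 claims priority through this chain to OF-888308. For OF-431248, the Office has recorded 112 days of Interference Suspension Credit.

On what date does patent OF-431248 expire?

January 20, 1998

Earliest priority filing: 30 September 1982.
Base term: 30 September 1982 + 15 years → 30 September 1997.
Interference Suspension Credit: +112 days → 20 January 1998.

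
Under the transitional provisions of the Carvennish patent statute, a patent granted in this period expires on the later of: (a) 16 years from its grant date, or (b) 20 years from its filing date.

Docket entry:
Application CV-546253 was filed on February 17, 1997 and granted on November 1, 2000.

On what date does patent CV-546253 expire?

(a) grant + 16 years → 1 November 2016.
(b) filing + 20 years → 17 February 2017.
Later of the two: 17 February 2017.

February 17, 2017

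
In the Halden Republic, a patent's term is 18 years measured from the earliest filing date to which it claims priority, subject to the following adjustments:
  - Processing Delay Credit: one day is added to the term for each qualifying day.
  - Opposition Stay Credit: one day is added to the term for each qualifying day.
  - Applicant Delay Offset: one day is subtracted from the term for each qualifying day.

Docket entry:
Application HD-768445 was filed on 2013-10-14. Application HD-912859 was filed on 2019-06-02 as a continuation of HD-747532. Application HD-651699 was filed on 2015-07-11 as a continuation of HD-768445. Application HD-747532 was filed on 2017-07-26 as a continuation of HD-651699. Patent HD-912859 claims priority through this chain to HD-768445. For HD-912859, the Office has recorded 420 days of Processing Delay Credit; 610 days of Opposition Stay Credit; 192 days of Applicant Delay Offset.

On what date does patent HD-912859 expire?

January 29, 2034

Earliest priority filing: 14 October 2013.
Base term: 14 October 2013 + 18 years → 14 October 2031.
Processing Delay Credit: +420 days → 7 December 2032.
Opposition Stay Credit: +610 days → 9 August 2034.
Applicant Delay Offset: −192 days → 29 January 2034.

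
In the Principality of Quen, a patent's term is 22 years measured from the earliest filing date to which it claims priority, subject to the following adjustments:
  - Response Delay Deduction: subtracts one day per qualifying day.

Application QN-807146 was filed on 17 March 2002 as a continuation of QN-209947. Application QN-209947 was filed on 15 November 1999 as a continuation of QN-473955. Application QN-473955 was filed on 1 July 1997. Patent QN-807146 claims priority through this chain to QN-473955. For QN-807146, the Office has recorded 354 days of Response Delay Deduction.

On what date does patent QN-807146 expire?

July 12, 2018

Earliest priority filing: 1 July 1997.
Base term: 1 July 1997 + 22 years → 1 July 2019.
Response Delay Deduction: −354 days → 12 July 2018.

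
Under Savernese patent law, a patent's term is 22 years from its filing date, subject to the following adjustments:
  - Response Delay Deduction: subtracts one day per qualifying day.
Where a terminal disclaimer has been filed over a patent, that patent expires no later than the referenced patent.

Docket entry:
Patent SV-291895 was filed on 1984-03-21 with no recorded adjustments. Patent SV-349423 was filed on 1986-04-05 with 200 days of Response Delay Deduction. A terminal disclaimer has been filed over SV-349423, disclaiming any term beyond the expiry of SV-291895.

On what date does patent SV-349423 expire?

Natural term of SV-349423:
  Base: filing + 22 years → 5 April 2008.
  Response Delay Deduction: −200 days → 18 September 2007.
Expiry of referenced patent SV-291895:
  Base: filing + 22 years → 21 March 2006.
Terminal disclaimer: SV-349423 expires on the earlier of 18 September 2007 and 21 March 2006.

2006-03-21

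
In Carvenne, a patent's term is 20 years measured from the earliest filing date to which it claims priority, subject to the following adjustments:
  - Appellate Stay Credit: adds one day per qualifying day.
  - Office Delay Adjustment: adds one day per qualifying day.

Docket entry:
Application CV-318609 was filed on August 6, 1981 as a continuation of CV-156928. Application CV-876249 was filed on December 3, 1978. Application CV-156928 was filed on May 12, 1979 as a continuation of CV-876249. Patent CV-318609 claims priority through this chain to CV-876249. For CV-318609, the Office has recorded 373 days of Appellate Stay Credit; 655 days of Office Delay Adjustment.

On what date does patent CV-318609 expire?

Earliest priority filing: 3 December 1978.
Base term: 3 December 1978 + 20 years → 3 December 1998.
Appellate Stay Credit: +373 days → 11 December 1999.
Office Delay Adjustment: +655 days → 26 September 2001.

September 26, 2001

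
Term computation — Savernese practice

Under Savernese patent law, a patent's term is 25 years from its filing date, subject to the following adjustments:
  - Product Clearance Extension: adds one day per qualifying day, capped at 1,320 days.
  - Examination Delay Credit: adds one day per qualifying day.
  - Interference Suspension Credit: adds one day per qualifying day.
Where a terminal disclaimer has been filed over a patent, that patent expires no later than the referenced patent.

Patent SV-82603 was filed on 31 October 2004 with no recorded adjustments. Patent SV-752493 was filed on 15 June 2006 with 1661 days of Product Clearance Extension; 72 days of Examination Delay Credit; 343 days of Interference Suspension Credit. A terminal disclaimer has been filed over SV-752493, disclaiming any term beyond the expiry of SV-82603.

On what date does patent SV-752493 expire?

Natural term of SV-752493:
  Base: filing + 25 years → 15 June 2031.
  Product Clearance Extension: 1661 days claimed exceeds the 1320-day cap, so +1320 days → 25 January 2035.
  Examination Delay Credit: +72 days → 7 April 2035.
  Interference Suspension Credit: +343 days → 15 March 2036.
Expiry of referenced patent SV-82603:
  Base: filing + 25 years → 31 October 2029.
Terminal disclaimer: SV-752493 expires on the earlier of 15 March 2036 and 31 October 2029.

October 31, 2029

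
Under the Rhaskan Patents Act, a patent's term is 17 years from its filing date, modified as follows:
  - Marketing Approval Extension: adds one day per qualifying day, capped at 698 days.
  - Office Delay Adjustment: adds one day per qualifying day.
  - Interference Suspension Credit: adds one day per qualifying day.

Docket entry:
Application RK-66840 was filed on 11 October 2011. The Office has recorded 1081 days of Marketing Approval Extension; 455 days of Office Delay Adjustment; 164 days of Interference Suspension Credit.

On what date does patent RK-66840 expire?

Base term: filing date + 17 years → 11 October 2028.
Marketing Approval Extension: 1081 days claimed exceeds the 698-day cap, so +698 days → 9 September 2030.
Office Delay Adjustment: +455 days → 8 December 2031.
Interference Suspension Credit: +164 days → 20 May 2032.

2032-05-20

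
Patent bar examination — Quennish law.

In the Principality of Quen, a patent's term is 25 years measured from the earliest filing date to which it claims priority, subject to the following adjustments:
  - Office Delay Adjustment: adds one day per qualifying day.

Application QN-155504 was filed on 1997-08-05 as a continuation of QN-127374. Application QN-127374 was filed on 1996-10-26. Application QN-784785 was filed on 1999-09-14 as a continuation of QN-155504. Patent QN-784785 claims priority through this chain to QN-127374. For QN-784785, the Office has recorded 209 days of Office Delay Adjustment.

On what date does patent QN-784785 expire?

2022-05-23

Earliest priority filing: 26 October 1996.
Base term: 26 October 1996 + 25 years → 26 October 2021.
Office Delay Adjustment: +209 days → 23 May 2022.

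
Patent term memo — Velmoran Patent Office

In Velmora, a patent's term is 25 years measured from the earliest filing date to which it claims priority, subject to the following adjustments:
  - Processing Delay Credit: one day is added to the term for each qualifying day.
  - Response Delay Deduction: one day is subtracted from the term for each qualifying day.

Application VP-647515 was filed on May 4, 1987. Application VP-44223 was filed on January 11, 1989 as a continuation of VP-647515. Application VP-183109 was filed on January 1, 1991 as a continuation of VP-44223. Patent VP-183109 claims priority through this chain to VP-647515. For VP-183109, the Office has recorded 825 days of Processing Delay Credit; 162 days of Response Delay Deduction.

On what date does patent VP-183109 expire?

2014-02-26

Earliest priority filing: 4 May 1987.
Base term: 4 May 1987 + 25 years → 4 May 2012.
Processing Delay Credit: +825 days → 7 August 2014.
Response Delay Deduction: −162 days → 26 February 2014.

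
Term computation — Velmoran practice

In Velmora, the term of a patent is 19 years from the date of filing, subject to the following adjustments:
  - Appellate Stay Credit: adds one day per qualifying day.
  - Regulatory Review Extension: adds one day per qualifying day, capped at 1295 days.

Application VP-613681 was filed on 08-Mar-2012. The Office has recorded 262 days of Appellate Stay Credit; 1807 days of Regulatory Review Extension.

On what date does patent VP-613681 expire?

Base term: filing date + 19 years → 8 March 2031.
Appellate Stay Credit: +262 days → 25 November 2031.
Regulatory Review Extension: 1807 days claimed exceeds the 1295-day cap, so +1295 days → 12 June 2035.

2035-06-12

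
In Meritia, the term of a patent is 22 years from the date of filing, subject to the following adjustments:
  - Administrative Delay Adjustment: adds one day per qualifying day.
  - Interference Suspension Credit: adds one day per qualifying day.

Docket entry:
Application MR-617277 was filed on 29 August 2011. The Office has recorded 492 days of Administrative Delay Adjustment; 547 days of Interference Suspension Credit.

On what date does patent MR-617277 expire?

Base term: filing date + 22 years → 29 August 2033.
Administrative Delay Adjustment: +492 days → 3 January 2035.
Interference Suspension Credit: +547 days → 3 July 2036.

2036-07-03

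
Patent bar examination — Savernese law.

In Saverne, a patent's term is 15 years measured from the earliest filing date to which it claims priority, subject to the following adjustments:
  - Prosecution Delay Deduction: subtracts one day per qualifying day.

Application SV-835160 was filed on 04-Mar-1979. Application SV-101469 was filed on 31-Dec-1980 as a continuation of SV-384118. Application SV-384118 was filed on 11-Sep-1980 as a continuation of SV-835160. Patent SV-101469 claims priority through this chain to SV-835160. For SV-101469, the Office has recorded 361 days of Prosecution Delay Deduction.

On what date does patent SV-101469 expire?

Earliest priority filing: 4 March 1979.
Base term: 4 March 1979 + 15 years → 4 March 1994.
Prosecution Delay Deduction: −361 days → 8 March 1993.

March 8, 1993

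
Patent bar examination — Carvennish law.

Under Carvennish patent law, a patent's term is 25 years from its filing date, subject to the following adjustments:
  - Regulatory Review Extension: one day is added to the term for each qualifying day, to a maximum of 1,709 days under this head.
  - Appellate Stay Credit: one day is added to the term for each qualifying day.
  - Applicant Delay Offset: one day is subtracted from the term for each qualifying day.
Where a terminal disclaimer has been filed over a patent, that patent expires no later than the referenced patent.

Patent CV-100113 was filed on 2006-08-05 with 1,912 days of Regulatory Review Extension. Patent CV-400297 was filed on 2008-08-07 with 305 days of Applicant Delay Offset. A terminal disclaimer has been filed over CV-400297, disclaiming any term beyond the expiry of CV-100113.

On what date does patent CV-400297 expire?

October 6, 2032

Natural term of CV-400297:
  Base: filing + 25 years → 7 August 2033.
  Applicant Delay Offset: −305 days → 6 October 2032.
Expiry of referenced patent CV-100113:
  Base: filing + 25 years → 5 August 2031.
  Regulatory Review Extension: 1912 days claimed exceeds the 1709-day cap, so +1709 days → 9 April 2036.
Terminal disclaimer: CV-400297 expires on the earlier of 6 October 2032 and 9 April 2036.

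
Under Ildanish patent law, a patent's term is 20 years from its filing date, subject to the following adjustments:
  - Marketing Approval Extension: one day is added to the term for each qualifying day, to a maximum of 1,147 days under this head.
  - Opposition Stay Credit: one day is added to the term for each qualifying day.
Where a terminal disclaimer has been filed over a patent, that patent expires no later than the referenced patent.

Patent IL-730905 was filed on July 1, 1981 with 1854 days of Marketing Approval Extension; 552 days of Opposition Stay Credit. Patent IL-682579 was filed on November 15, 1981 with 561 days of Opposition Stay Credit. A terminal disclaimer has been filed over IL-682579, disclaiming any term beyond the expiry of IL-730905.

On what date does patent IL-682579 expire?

Natural term of IL-682579:
  Base: filing + 20 years → 15 November 2001.
  Opposition Stay Credit: +561 days → 30 May 2003.
Expiry of referenced patent IL-730905:
  Base: filing + 20 years → 1 July 2001.
  Marketing Approval Extension: 1854 days claimed exceeds the 1147-day cap, so +1147 days → 21 August 2004.
  Opposition Stay Credit: +552 days → 24 February 2006.
Terminal disclaimer: IL-682579 expires on the earlier of 30 May 2003 and 24 February 2006.

2003-05-30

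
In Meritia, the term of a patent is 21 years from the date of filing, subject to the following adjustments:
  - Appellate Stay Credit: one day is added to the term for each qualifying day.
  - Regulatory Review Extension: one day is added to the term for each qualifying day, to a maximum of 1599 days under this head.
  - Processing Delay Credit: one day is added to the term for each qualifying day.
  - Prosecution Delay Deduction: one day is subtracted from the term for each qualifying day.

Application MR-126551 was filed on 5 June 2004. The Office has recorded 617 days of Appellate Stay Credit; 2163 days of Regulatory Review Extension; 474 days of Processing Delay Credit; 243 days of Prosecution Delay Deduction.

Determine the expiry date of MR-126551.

2032-02-16

Base term: filing date + 21 years → 5 June 2025.
Appellate Stay Credit: +617 days → 12 February 2027.
Regulatory Review Extension: 2163 days claimed exceeds the 1599-day cap, so +1599 days → 30 June 2031.
Processing Delay Credit: +474 days → 16 October 2032.
Prosecution Delay Deduction: −243 days → 16 February 2032.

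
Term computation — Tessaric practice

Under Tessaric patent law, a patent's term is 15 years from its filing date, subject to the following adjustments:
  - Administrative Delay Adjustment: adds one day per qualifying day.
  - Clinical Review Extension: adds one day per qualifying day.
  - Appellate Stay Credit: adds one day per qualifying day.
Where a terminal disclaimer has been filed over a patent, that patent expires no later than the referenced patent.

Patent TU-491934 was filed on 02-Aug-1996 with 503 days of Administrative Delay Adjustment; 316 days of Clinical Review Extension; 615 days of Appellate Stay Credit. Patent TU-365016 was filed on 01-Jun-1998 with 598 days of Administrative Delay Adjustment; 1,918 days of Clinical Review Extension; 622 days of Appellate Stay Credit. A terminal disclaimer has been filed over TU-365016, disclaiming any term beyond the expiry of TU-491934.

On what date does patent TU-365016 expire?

2015-07-06

Natural term of TU-365016:
  Base: filing + 15 years → 1 June 2013.
  Administrative Delay Adjustment: +598 days → 20 January 2015.
  Clinical Review Extension: +1918 days → 21 April 2020.
  Appellate Stay Credit: +622 days → 3 January 2022.
Expiry of referenced patent TU-491934:
  Base: filing + 15 years → 2 August 2011.
  Administrative Delay Adjustment: +503 days → 17 December 2012.
  Clinical Review Extension: +316 days → 29 October 2013.
  Appellate Stay Credit: +615 days → 6 July 2015.
Terminal disclaimer: TU-365016 expires on the earlier of 3 January 2022 and 6 July 2015.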